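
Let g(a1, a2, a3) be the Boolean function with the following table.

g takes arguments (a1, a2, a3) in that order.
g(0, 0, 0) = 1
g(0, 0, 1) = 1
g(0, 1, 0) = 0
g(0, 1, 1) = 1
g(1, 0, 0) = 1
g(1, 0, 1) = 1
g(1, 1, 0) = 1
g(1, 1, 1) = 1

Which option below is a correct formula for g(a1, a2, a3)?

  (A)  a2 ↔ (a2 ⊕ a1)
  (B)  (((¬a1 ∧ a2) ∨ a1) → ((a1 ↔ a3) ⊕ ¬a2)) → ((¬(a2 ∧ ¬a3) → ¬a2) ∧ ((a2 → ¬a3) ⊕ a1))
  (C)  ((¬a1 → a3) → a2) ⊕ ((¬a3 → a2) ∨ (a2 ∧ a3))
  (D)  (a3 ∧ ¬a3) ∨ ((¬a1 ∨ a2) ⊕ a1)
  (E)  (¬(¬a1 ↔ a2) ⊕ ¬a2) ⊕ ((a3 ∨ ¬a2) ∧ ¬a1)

E

(A) disagrees with g on (0,1,0) (formula → 1, table → 0); rule it out.
(B) disagrees with g on (0,1,0) (formula → 1, table → 0); rule it out.
(C) disagrees with g on (0,1,1) (formula → 0, table → 1); rule it out.
(D) disagrees with g on (0,1,0) (formula → 1, table → 0); rule it out.
Only (E) survives; checking it on all 8 rows confirms it matches g.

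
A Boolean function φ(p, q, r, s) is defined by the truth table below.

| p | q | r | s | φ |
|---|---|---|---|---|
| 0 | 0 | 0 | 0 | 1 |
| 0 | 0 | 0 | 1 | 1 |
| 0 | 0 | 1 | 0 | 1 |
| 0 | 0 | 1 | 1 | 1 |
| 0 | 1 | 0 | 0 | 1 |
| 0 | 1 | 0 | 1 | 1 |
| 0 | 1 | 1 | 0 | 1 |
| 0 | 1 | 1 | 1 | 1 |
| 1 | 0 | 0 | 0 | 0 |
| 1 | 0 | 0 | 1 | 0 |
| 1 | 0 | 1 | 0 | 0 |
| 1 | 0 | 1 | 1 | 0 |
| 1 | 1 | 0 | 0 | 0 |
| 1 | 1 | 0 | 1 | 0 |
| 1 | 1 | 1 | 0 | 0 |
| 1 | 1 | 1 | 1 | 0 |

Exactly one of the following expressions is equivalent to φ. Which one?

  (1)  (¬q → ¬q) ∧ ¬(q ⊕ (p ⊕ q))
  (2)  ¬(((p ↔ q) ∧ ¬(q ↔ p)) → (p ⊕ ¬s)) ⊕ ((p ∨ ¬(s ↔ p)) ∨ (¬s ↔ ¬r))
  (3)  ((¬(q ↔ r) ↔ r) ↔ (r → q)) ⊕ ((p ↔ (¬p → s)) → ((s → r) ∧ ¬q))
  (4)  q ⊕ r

(2) fails at (0,0,1,0): the formula yields 0, φ is 1.
(3) fails at (0,0,0,0): the formula yields 0, φ is 1.
(4) fails at (0,0,0,0): the formula yields 0, φ is 1.
That leaves (1). Evaluating it on every row reproduces the table of φ exactly.

1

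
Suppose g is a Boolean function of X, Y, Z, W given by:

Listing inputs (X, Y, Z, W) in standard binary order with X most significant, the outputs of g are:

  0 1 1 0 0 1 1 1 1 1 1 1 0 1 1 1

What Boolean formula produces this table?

The 0-rows are (0,0,0,0), (0,0,1,1), (0,1,0,0), (1,1,0,0). Take each as a conjunction (¬X·¬Y·¬Z·¬W, ¬X·¬Y·Z·W, ¬X·Y·¬Z·¬W, X·Y·¬Z·¬W), form their disjunction, and complement — that gives a formula that is 1 everywhere g is.

g(X, Y, Z, W) = ((((((X' · Y') · Z') · W') + (((X' · Y') · Z) · W)) + (((X' · Y) · Z') · W')) + (((X · Y) · Z') · W'))'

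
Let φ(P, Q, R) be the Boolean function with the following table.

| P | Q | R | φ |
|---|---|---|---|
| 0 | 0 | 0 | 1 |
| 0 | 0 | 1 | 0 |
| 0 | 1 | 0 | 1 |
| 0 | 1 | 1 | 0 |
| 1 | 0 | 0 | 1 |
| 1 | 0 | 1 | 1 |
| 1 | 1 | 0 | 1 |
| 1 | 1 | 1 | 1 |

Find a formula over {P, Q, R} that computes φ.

The 0-rows are (0,0,1), (0,1,1). Take each as a conjunction (¬P·¬Q·R, ¬P·Q·R), form their disjunction, and complement — that gives a formula that is 1 everywhere φ is.

φ(P, Q, R) = not (((not P and not Q) and R) or ((not P and Q) and R))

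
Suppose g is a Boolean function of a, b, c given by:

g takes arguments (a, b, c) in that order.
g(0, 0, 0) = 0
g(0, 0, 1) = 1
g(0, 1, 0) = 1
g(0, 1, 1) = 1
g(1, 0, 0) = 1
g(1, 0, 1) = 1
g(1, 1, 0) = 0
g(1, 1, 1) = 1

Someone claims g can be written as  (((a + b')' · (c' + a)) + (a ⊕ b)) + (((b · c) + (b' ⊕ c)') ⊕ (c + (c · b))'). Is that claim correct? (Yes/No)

Check the formula against g row by row:
  a=0, b=0, c=0: formula gives 1, but g = 0 ✗
Since they disagree at (0,0,0), the expression is not a correct formula for g.

No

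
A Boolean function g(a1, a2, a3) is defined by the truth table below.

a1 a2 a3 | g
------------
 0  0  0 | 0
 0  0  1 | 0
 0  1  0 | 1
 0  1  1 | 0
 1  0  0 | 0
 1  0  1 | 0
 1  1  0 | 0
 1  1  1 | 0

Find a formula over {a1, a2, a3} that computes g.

g(a1, a2, a3) = (¬a1 ∧ a2) ∧ ¬a3

g is 1 on exactly one input, (0,1,0), whose minterm is ¬a1·a2·¬a3. So g is just that conjunction.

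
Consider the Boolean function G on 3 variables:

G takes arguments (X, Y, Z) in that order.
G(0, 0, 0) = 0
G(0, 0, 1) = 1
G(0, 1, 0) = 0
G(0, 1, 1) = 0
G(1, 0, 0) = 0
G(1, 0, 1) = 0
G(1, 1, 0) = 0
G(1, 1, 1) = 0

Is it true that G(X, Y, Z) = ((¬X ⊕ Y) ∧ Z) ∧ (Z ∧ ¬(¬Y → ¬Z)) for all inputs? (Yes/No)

Yes

Evaluate ((¬X ⊕ Y) ∧ Z) ∧ (Z ∧ ¬(¬Y → ¬Z)) on each row and compare to G:
  X=0, Y=0, Z=0: formula gives 0, G = 0 ✓
  X=0, Y=0, Z=1: formula gives 1, G = 1 ✓
  X=0, Y=1, Z=0: formula gives 0, G = 0 ✓
  X=0, Y=1, Z=1: formula gives 0, G = 0 ✓
  X=1, Y=0, Z=0: formula gives 0, G = 0 ✓
  …and likewise for the remaining 3 rows.
No disagreement on any input; they are logically equivalent.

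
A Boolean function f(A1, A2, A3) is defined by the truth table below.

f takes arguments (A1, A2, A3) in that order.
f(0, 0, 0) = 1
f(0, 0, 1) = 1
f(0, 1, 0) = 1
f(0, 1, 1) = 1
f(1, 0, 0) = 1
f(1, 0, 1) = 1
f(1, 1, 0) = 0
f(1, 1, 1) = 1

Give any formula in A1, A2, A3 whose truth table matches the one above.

f(A1, A2, A3) = not ((A1 and A2) and not A3)

f is 0 on exactly one input, (1,1,0), whose minterm is A1·A2·¬A3. So f is the negation of that single conjunction.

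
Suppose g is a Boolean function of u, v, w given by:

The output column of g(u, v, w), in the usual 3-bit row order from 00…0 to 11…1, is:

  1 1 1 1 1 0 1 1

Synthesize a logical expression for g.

g(u, v, w) = ¬((u ∧ ¬v) ∧ w)

g is 0 on exactly one input, (1,0,1), whose minterm is u·¬v·w. So g is the negation of that single conjunction.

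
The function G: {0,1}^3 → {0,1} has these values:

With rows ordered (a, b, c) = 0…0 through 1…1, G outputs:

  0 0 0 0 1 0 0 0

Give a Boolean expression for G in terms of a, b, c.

Only row (1,0,0) gives 1. That row's minterm a·¬b·¬c is G directly.

G(a, b, c) = (a ∧ ¬b) ∧ ¬c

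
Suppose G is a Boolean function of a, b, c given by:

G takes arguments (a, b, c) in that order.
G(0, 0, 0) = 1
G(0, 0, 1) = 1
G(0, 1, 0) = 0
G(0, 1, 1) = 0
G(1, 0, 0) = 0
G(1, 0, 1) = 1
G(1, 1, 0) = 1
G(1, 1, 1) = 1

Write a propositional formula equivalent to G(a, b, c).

G is 0 on only 3 rows — (0,1,0), (0,1,1), (1,0,0). Writing each as a minterm (¬a·b·¬c, ¬a·b·c, a·¬b·¬c) and OR-ing them characterizes exactly where G=0, so G is the negation of that disjunction.

G(a, b, c) = NOT ((((NOT a AND b) AND NOT c) OR ((NOT a AND b) AND c)) OR ((a AND NOT b) AND NOT c))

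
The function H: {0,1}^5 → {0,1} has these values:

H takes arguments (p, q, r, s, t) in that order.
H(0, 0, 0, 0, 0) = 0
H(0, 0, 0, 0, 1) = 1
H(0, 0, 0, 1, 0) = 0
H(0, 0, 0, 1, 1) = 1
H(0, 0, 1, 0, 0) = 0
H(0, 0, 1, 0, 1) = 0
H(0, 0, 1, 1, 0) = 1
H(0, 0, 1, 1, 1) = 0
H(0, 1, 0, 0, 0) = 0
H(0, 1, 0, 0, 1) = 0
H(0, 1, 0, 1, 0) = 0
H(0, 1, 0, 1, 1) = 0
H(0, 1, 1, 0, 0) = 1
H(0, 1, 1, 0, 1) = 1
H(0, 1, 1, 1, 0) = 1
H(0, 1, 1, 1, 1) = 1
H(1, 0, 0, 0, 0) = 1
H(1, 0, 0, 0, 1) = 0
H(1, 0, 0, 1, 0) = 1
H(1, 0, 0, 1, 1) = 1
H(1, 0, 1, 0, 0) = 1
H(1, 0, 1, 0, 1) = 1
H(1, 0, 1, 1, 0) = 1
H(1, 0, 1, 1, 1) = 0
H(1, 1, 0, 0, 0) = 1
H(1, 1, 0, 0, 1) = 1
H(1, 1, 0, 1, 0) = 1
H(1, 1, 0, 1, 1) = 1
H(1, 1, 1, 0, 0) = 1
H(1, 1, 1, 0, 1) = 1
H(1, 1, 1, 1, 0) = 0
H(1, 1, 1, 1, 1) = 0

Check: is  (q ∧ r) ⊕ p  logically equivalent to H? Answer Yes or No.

No

Check the formula against H row by row:
  p=0, q=0, r=0, s=0, t=0: formula gives 0, H = 0 ✓
  p=0, q=0, r=0, s=0, t=1: formula gives 0, but H = 1 ✗
A single disagreement suffices: at (0,0,0,0,1) they differ, so the formula does not compute H.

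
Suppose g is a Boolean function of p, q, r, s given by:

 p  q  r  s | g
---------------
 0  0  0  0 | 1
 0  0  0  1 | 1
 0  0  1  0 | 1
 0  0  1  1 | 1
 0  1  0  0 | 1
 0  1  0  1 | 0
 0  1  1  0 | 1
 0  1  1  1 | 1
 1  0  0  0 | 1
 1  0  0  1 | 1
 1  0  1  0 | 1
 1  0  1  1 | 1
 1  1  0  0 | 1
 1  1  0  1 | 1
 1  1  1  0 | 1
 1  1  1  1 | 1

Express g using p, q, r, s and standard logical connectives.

g is 0 on exactly one input, (0,1,0,1), whose minterm is ¬p·q·¬r·s. So g is the negation of that single conjunction.

g(p, q, r, s) = (((p' · q) · r') · s)'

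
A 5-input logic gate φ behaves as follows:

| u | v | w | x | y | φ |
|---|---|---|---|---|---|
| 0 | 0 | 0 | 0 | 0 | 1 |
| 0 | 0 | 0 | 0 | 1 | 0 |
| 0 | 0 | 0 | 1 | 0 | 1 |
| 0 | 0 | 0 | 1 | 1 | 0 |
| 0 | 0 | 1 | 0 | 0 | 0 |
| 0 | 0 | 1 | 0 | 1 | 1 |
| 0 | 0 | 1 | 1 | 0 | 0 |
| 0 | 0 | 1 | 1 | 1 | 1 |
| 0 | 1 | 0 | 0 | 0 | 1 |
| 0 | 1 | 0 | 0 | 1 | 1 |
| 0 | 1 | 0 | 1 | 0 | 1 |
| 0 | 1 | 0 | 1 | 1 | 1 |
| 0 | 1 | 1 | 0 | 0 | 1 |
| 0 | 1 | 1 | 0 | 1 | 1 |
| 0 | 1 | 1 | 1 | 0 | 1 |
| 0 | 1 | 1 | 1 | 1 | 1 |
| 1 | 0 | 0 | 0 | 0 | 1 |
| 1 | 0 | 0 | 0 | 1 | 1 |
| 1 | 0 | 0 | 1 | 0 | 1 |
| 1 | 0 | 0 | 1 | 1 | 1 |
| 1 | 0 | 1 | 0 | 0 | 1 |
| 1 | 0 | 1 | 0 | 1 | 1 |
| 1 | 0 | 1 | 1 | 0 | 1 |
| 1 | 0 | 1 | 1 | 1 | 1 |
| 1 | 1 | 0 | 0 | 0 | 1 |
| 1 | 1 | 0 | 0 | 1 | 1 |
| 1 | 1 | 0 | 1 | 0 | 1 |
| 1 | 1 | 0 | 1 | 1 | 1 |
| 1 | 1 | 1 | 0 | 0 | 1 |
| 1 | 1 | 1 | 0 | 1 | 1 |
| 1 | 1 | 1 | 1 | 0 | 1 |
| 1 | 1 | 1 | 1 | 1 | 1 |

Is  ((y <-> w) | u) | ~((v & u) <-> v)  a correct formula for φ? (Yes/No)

Check the formula against φ row by row:
  u=0, v=0, w=0, x=0, y=0: formula gives 1, φ = 1 ✓
  u=0, v=0, w=0, x=0, y=1: formula gives 0, φ = 0 ✓
  u=0, v=0, w=0, x=1, y=0: formula gives 1, φ = 1 ✓
  u=0, v=0, w=0, x=1, y=1: formula gives 0, φ = 0 ✓
  … (the remaining 28 rows also agree.)
Every row agrees, so the formula is equivalent.

Yes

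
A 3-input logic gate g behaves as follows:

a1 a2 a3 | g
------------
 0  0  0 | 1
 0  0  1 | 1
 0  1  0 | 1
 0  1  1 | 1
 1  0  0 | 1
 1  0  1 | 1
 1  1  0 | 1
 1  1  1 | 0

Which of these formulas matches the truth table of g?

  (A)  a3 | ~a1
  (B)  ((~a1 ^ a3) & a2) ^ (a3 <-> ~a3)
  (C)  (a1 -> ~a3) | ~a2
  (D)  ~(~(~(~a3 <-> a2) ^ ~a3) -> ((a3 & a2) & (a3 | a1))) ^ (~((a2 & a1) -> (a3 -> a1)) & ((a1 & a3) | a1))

(A) fails at (1,0,0): the formula yields 0, g is 1.
(B) fails at (0,0,0): the formula yields 0, g is 1.
(D) fails at (0,1,0): the formula yields 0, g is 1.
That leaves (C). Evaluating it on every row reproduces the table of g exactly.

C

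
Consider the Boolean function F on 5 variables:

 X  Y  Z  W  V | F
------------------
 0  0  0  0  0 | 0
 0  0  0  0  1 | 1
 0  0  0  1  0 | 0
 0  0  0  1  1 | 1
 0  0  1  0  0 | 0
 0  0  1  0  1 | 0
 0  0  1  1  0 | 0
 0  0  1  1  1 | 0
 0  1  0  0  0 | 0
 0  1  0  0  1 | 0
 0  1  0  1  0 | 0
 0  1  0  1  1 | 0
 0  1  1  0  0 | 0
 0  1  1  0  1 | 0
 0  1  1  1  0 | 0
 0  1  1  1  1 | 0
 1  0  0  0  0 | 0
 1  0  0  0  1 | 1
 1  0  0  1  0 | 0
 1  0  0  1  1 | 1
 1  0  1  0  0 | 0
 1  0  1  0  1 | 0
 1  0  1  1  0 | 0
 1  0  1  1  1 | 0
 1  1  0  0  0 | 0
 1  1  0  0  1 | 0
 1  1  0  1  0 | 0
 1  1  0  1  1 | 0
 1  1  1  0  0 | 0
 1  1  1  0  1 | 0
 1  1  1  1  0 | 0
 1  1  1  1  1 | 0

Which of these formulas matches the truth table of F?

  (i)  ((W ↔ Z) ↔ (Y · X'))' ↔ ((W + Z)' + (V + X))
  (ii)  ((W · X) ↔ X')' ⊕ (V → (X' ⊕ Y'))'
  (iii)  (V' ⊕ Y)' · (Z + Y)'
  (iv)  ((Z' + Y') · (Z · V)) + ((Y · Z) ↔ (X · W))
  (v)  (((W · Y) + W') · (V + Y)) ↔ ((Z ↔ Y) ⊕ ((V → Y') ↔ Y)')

iii

(i) disagrees with F on (0,0,0,0,0) (formula → 1, table → 0); rule it out.
(ii) disagrees with F on (0,0,0,0,0) (formula → 1, table → 0); rule it out.
(iv) disagrees with F on (0,0,0,0,0) (formula → 1, table → 0); rule it out.
(v) disagrees with F on (0,0,0,0,0) (formula → 1, table → 0); rule it out.
That leaves (iii). Evaluating it on every row reproduces the table of F exactly.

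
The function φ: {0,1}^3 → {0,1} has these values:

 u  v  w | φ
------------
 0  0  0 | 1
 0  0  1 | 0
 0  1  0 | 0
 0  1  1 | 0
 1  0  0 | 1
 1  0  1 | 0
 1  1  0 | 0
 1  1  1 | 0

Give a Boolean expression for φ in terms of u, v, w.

φ(u, v, w) = ((~u & ~v) & ~w) | ((u & ~v) & ~w)

The 1-rows are (0,0,0), (1,0,0). Each contributes one minterm — ¬u·¬v·¬w; u·¬v·¬w — and their disjunction is a sum-of-products form of φ.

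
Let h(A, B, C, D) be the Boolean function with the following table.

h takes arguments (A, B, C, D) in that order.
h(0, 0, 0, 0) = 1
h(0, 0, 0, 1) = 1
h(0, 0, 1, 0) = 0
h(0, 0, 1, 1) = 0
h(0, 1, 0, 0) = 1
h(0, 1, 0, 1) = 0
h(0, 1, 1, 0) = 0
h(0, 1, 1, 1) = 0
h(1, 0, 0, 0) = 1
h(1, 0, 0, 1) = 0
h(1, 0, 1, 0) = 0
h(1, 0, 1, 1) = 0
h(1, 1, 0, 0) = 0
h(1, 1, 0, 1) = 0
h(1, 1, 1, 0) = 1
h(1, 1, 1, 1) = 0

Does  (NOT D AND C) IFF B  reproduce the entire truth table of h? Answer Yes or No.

No

Evaluate (NOT D AND C) IFF B on each row and compare to h:
  A=0, B=0, C=0, D=0: formula gives 1, h = 1 ✓
  A=0, B=0, C=0, D=1: formula gives 1, h = 1 ✓
  A=0, B=0, C=1, D=0: formula gives 0, h = 0 ✓
  A=0, B=0, C=1, D=1: formula gives 1, but h = 0 ✗
Row (0,0,1,1) is a counterexample, so the formula is not equivalent to h.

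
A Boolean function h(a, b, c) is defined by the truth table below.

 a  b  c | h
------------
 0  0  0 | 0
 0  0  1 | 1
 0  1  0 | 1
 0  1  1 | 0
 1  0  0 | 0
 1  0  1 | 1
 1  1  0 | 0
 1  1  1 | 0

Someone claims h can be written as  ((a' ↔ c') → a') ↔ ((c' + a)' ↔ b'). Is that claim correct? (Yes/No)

Evaluate ((a' ↔ c') → a') ↔ ((c' + a)' ↔ b') on each row and compare to h:
  a=0, b=0, c=0: formula gives 0, h = 0 ✓
  a=0, b=0, c=1: formula gives 1, h = 1 ✓
  a=0, b=1, c=0: formula gives 1, h = 1 ✓
  a=0, b=1, c=1: formula gives 0, h = 0 ✓
  a=1, b=0, c=0: formula gives 0, h = 0 ✓
  …
  a=1, b=1, c=0: formula gives 1, but h = 0 ✗
Row (1,1,0) is a counterexample, so the formula is not equivalent to h.

No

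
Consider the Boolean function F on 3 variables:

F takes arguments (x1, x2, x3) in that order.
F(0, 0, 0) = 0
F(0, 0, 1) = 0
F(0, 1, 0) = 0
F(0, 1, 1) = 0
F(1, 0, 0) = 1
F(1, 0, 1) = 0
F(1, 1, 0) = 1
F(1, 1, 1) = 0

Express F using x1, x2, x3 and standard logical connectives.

F(x1, x2, x3) = ((x1 ∧ ¬x2) ∧ ¬x3) ∨ ((x1 ∧ x2) ∧ ¬x3)

Collect the rows where F=1 — (1,0,0), (1,1,0) — and write one minterm per row: x1·¬x2·¬x3, x1·x2·¬x3. Their union (logical OR) reproduces the table exactly.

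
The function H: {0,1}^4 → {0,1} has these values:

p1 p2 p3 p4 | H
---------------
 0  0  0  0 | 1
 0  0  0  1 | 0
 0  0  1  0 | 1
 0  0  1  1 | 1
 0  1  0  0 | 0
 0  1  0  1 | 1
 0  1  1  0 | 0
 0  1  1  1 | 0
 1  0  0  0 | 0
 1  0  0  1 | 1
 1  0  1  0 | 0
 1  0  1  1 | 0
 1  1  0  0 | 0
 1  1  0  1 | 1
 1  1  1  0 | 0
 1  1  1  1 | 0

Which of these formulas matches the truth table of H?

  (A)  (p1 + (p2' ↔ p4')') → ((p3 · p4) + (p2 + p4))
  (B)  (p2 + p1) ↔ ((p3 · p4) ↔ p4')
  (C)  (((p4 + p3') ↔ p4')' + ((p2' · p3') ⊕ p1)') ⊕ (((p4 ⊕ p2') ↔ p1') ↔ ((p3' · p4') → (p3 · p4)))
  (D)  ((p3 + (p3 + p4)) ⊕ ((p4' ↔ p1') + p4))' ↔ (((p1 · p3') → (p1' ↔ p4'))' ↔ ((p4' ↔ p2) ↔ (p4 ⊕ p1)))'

(A): at (0,0,0,1) it gives 1, but H = 0 — eliminated.
(C): at (0,0,0,0) it gives 0, but H = 1 — eliminated.
(D): at (0,0,0,0) it gives 0, but H = 1 — eliminated.
Only (B) survives; checking it on all 16 rows confirms it matches H.

B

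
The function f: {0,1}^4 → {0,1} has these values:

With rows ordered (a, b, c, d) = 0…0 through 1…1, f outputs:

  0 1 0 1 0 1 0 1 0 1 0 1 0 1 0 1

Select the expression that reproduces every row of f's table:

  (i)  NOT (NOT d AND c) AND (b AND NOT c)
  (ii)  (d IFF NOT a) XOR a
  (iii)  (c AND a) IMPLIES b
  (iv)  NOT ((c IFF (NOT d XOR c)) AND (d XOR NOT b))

ii

(i) fails at (0,0,0,1): the formula yields 0, f is 1.
(iii) fails at (0,0,0,0): the formula yields 1, f is 0.
(iv) fails at (0,0,0,0): the formula yields 1, f is 0.
(ii) is the remaining candidate, and it agrees with f on all 16 inputs.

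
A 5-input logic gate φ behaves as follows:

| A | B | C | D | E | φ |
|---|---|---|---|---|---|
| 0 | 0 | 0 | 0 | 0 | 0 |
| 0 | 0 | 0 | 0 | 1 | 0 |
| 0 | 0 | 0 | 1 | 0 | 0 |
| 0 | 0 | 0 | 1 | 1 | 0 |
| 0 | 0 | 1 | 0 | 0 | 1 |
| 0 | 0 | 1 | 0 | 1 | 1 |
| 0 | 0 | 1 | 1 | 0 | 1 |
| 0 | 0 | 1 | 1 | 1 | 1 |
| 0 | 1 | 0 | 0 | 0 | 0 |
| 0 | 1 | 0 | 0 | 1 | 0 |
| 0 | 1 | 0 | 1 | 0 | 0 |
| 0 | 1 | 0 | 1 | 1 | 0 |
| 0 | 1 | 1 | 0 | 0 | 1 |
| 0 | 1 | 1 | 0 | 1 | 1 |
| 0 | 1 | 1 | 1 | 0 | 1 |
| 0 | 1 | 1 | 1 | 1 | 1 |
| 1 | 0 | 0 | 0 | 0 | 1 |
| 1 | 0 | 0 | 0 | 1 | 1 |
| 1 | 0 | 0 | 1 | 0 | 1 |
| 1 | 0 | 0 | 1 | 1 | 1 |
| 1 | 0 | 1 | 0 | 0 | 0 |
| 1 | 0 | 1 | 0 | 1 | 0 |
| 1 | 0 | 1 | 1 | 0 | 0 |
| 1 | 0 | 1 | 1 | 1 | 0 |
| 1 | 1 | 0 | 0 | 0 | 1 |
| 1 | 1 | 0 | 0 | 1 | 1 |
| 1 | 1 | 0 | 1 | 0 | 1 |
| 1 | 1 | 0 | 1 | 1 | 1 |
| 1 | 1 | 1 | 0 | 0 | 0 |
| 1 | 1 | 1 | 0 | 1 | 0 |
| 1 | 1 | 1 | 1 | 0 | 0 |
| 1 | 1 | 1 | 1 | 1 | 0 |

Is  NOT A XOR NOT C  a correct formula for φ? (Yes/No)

Check the formula against φ row by row:
  A=0, B=0, C=0, D=0, E=0: formula gives 0, φ = 0 ✓
  A=0, B=0, C=0, D=0, E=1: formula gives 0, φ = 0 ✓
  A=0, B=0, C=0, D=1, E=0: formula gives 0, φ = 0 ✓
  A=0, B=0, C=0, D=1, E=1: formula gives 0, φ = 0 ✓
  …and likewise for the remaining 28 rows.
All 32 rows match — the expression computes φ exactly.

Yes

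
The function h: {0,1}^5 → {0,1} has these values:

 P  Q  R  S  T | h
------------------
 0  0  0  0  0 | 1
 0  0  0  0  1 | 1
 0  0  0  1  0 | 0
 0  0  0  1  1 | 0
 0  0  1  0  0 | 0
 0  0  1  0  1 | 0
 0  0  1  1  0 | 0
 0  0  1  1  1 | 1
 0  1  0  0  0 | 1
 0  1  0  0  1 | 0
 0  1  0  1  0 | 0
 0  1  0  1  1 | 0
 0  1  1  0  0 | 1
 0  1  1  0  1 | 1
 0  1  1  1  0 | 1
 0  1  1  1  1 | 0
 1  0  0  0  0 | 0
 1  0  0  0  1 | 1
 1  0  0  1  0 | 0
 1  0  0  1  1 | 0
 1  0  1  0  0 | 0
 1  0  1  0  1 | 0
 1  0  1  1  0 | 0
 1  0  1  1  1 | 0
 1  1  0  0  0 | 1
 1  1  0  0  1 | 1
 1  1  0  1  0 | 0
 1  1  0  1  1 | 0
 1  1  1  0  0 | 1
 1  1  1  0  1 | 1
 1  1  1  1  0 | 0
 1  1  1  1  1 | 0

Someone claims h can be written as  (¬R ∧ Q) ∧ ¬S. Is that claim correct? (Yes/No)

Test each input against both h and the formula:
  P=0, Q=0, R=0, S=0, T=0: formula gives 0, but h = 1 ✗
A single disagreement suffices: at (0,0,0,0,0) they differ, so the formula does not compute h.

No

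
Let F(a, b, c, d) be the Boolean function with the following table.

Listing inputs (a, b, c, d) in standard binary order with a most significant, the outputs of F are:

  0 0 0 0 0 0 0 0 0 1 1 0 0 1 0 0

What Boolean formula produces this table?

F(a, b, c, d) = ((((a and not b) and not c) and d) or (((a and not b) and c) and not d)) or (((a and b) and not c) and d)

Collect the rows where F=1 — (1,0,0,1), (1,0,1,0), (1,1,0,1) — and write one minterm per row: a·¬b·¬c·d, a·¬b·c·¬d, a·b·¬c·d. Their union (logical OR) reproduces the table exactly.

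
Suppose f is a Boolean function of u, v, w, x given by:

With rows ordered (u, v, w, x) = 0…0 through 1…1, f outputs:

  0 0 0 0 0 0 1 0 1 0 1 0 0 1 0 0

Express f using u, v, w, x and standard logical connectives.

Collect the rows where f=1 — (0,1,1,0), (1,0,0,0), (1,0,1,0), (1,1,0,1) — and write one minterm per row: ¬u·v·w·¬x, u·¬v·¬w·¬x, u·¬v·w·¬x, u·v·¬w·x. Their union (logical OR) reproduces the table exactly.

f(u, v, w, x) = (((((NOT u AND v) AND w) AND NOT x) OR (((u AND NOT v) AND NOT w) AND NOT x)) OR (((u AND NOT v) AND w) AND NOT x)) OR (((u AND v) AND NOT w) AND x)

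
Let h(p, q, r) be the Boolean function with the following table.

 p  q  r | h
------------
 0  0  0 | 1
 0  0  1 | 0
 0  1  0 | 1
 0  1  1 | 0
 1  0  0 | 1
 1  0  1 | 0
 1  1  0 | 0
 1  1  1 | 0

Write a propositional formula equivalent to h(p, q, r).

Collect the rows where h=1 — (0,0,0), (0,1,0), (1,0,0) — and write one minterm per row: ¬p·¬q·¬r, ¬p·q·¬r, p·¬q·¬r. Their union (logical OR) reproduces the table exactly.

h(p, q, r) = (((¬p ∧ ¬q) ∧ ¬r) ∨ ((¬p ∧ q) ∧ ¬r)) ∨ ((p ∧ ¬q) ∧ ¬r)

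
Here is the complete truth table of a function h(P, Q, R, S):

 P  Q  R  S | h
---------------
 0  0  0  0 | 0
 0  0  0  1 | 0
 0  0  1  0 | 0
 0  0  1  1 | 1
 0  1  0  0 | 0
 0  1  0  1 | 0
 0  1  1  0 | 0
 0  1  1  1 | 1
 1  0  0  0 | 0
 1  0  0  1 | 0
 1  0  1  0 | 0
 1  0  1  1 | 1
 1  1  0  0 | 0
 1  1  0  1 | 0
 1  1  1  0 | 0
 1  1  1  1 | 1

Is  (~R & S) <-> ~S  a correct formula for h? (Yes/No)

Check the formula against h row by row:
  P=0, Q=0, R=0, S=0: formula gives 0, h = 0 ✓
  P=0, Q=0, R=0, S=1: formula gives 0, h = 0 ✓
  P=0, Q=0, R=1, S=0: formula gives 0, h = 0 ✓
  P=0, Q=0, R=1, S=1: formula gives 1, h = 1 ✓
  …and likewise for the remaining 12 rows.
All 16 rows match — the expression computes h exactly.

Yes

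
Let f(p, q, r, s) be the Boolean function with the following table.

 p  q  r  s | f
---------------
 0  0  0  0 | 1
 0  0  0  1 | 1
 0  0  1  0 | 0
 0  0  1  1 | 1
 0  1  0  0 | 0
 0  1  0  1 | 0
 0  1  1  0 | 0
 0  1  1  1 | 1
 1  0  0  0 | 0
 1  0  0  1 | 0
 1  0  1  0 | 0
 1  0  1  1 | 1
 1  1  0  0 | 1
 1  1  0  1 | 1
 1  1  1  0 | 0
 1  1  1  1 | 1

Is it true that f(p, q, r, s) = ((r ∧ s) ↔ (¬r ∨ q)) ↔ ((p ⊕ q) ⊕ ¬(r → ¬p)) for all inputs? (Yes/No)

Test each input against both f and the formula:
  p=0, q=0, r=0, s=0: formula gives 1, f = 1 ✓
  p=0, q=0, r=0, s=1: formula gives 1, f = 1 ✓
  p=0, q=0, r=1, s=0: formula gives 0, f = 0 ✓
  p=0, q=0, r=1, s=1: formula gives 1, f = 1 ✓
  …and likewise for the remaining 12 rows.
No disagreement on any input; they are logically equivalent.

Yes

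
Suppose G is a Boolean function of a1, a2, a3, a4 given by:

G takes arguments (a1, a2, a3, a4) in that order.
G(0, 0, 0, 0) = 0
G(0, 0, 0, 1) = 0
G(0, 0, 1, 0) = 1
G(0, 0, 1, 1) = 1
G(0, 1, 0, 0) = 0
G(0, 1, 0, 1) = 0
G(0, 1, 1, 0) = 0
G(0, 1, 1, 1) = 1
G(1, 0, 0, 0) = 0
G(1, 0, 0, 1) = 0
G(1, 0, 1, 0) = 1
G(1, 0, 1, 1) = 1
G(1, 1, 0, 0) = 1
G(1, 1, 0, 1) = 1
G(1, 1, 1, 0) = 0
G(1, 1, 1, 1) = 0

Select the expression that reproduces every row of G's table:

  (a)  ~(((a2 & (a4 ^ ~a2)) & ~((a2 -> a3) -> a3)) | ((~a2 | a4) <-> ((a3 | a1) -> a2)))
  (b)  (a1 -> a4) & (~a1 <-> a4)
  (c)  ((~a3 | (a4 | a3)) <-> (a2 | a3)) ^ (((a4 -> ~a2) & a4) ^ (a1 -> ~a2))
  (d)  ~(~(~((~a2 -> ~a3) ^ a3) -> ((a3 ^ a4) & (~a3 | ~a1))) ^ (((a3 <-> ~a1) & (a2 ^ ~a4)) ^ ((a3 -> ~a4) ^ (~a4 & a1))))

d

(a) disagrees with G on (0,1,0,0) (formula → 1, table → 0); rule it out.
(b) disagrees with G on (0,0,0,1) (formula → 1, table → 0); rule it out.
(c) disagrees with G on (0,0,0,0) (formula → 1, table → 0); rule it out.
(d) is the remaining candidate, and it agrees with G on all 16 inputs.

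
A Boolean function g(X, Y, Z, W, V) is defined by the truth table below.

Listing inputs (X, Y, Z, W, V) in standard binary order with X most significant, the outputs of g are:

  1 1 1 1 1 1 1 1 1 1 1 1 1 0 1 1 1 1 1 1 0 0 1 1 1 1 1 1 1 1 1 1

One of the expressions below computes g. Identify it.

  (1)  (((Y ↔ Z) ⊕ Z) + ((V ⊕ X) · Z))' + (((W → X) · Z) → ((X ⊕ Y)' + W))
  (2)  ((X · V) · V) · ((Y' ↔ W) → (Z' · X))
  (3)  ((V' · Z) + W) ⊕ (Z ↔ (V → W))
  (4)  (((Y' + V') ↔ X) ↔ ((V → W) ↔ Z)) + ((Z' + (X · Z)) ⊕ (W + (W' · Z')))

1

(2) fails at (0,0,0,0,0): the formula yields 0, g is 1.
(3) fails at (0,0,0,0,0): the formula yields 0, g is 1.
(4) fails at (0,0,0,0,1): the formula yields 0, g is 1.
That leaves (1). Evaluating it on every row reproduces the table of g exactly.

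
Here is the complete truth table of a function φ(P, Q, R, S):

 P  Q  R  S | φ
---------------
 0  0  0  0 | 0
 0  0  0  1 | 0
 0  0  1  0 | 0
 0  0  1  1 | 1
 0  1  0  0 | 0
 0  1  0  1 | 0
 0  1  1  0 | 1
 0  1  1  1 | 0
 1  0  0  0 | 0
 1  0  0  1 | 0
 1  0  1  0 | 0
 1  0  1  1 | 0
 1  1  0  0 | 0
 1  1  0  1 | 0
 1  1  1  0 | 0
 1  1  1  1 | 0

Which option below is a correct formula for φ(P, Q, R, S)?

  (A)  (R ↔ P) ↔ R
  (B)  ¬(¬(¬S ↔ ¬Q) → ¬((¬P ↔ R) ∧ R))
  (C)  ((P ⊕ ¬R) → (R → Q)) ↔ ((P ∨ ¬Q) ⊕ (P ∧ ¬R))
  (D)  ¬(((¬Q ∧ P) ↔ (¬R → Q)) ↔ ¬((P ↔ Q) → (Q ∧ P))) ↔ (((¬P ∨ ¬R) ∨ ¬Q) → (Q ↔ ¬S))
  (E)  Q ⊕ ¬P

B

(A) fails at (0,0,1,1): the formula yields 0, φ is 1.
(C) fails at (0,0,0,0): the formula yields 1, φ is 0.
(D) fails at (0,0,0,0): the formula yields 1, φ is 0.
(E) fails at (0,0,0,0): the formula yields 1, φ is 0.
(B) is the remaining candidate, and it agrees with φ on all 16 inputs.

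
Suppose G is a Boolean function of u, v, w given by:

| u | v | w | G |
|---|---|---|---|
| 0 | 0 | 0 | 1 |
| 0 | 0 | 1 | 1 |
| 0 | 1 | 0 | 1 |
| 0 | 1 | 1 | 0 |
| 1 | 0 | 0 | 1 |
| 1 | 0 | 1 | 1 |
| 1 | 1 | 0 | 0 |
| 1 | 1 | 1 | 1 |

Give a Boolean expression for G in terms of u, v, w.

G(u, v, w) = (((u' · v) · w) + ((u · v) · w'))'

The 0-rows are (0,1,1), (1,1,0). Take each as a conjunction (¬u·v·w, u·v·¬w), form their disjunction, and complement — that gives a formula that is 1 everywhere G is.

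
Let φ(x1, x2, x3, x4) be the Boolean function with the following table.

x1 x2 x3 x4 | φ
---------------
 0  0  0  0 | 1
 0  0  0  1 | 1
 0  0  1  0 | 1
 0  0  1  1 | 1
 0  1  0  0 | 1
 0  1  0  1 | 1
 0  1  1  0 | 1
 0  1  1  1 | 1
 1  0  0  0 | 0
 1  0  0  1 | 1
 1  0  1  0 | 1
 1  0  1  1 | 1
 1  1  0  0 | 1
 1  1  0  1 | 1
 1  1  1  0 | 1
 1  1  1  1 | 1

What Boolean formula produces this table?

φ(x1, x2, x3, x4) = NOT (((x1 AND NOT x2) AND NOT x3) AND NOT x4)

φ is 0 on exactly one input, (1,0,0,0), whose minterm is x1·¬x2·¬x3·¬x4. So φ is the negation of that single conjunction.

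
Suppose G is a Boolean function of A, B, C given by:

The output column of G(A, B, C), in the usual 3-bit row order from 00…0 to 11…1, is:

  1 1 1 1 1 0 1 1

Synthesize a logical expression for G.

G(A, B, C) = NOT ((A AND NOT B) AND C)

Only row (1,0,1) gives 0. So G is 1 everywhere except there — the complement of the minterm A·¬B·C.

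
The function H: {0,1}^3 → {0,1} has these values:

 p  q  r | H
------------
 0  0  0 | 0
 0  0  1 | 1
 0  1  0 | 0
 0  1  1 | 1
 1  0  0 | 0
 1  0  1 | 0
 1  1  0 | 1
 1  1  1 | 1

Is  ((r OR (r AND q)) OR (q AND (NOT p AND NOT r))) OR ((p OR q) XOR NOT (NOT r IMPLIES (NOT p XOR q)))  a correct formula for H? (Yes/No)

Check the formula against H row by row:
  p=0, q=0, r=0: formula gives 0, H = 0 ✓
  p=0, q=0, r=1: formula gives 1, H = 1 ✓
  p=0, q=1, r=0: formula gives 1, but H = 0 ✗
Since they disagree at (0,1,0), the expression is not a correct formula for H.

No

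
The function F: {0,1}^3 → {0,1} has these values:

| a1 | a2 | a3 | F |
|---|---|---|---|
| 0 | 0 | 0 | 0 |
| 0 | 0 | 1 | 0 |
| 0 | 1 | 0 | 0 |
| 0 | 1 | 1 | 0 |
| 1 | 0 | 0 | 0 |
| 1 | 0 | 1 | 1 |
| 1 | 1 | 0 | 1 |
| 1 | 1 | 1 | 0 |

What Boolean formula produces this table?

The 1-rows are (1,0,1), (1,1,0). Each contributes one minterm — a1·¬a2·a3; a1·a2·¬a3 — and their disjunction is a sum-of-products form of F.

F(a1, a2, a3) = ((a1 & ~a2) & a3) | ((a1 & a2) & ~a3)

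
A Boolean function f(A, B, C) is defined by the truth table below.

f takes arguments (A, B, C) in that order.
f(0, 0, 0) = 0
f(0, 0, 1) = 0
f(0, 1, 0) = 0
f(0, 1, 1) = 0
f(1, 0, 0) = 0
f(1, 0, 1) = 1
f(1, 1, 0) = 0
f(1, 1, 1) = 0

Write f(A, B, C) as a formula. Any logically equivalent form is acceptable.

f(A, B, C) = (A ∧ ¬B) ∧ C

Only row (1,0,1) gives 1. That row's minterm A·¬B·C is f directly.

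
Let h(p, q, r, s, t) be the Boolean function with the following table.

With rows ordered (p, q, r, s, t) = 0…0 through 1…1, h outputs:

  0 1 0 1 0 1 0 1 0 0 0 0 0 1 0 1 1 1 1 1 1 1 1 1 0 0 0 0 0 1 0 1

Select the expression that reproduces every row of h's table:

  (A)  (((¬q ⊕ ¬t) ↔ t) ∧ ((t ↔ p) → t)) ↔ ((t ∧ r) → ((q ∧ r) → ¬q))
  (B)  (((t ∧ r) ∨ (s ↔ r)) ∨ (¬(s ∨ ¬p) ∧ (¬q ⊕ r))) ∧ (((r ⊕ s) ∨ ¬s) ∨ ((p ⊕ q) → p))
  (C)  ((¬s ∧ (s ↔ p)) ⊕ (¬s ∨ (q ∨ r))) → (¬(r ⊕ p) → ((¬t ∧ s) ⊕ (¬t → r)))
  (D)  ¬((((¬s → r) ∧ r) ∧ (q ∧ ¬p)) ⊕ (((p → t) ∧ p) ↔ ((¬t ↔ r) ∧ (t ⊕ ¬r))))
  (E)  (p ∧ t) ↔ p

(B) fails at (0,0,0,0,0): the formula yields 1, h is 0.
(C) fails at (0,0,0,0,0): the formula yields 1, h is 0.
(D) fails at (0,0,0,0,1): the formula yields 0, h is 1.
(E) fails at (0,0,0,0,0): the formula yields 1, h is 0.
Only (A) survives; checking it on all 32 rows confirms it matches h.

A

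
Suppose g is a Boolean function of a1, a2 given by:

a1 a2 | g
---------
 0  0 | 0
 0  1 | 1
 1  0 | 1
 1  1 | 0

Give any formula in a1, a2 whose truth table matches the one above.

g(a1, a2) = a1 XOR a2

The output is 1 exactly when an odd number of inputs are 1 — the 2-way XOR (parity).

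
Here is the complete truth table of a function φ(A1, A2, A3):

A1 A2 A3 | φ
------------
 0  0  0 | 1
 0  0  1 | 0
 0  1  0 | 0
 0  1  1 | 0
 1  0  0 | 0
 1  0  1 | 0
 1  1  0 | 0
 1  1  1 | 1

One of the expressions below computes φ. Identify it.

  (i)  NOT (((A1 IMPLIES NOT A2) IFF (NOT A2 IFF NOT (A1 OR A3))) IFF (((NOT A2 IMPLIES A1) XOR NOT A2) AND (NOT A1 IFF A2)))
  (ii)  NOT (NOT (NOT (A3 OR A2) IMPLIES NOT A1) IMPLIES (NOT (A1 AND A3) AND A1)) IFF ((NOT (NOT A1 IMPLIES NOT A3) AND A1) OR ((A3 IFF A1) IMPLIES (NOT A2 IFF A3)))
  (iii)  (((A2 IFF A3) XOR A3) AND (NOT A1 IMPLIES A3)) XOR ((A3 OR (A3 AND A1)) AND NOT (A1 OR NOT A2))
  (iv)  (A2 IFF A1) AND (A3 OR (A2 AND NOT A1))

(i) disagrees with φ on (0,1,0) (formula → 1, table → 0); rule it out.
(iii) disagrees with φ on (0,0,0) (formula → 0, table → 1); rule it out.
(iv) disagrees with φ on (0,0,0) (formula → 0, table → 1); rule it out.
(ii) is the remaining candidate, and it agrees with φ on all 8 inputs.

ii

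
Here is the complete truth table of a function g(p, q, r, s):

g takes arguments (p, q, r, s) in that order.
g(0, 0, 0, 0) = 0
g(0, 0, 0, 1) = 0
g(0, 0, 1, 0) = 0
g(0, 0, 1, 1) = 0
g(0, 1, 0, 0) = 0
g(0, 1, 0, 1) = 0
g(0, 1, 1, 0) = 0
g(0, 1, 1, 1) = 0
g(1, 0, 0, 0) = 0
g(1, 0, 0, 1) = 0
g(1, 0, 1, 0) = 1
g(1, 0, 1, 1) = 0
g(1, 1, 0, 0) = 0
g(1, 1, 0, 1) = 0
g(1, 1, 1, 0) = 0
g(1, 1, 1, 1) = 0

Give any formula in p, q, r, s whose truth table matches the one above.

g(p, q, r, s) = ((p ∧ ¬q) ∧ r) ∧ ¬s

g is 1 on exactly one input, (1,0,1,0), whose minterm is p·¬q·r·¬s. So g is just that conjunction.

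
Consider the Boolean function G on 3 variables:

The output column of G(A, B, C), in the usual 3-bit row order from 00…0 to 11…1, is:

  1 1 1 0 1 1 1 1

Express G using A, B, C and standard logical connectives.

G(A, B, C) = ((A' · B) · C)'

Only row (0,1,1) gives 0. So G is 1 everywhere except there — the complement of the minterm ¬A·B·C.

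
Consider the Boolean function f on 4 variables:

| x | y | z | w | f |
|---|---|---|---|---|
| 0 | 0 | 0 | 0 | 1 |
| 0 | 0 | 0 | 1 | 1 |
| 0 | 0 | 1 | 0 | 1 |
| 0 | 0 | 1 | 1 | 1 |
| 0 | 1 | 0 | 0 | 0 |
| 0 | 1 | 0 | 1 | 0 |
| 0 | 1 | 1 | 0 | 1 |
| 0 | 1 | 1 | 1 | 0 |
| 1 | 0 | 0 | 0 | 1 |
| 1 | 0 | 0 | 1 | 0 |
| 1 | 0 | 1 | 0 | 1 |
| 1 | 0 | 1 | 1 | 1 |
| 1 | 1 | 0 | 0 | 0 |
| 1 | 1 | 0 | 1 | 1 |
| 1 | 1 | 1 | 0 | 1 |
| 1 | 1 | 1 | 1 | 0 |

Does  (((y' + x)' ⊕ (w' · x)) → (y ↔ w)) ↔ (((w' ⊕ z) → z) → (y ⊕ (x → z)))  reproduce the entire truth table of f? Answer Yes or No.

Check the formula against f row by row:
  x=0, y=0, z=0, w=0: formula gives 1, f = 1 ✓
  x=0, y=0, z=0, w=1: formula gives 1, f = 1 ✓
  x=0, y=0, z=1, w=0: formula gives 1, f = 1 ✓
  x=0, y=0, z=1, w=1: formula gives 1, f = 1 ✓
  … (the remaining 12 rows also agree.)
No disagreement on any input; they are logically equivalent.

Yes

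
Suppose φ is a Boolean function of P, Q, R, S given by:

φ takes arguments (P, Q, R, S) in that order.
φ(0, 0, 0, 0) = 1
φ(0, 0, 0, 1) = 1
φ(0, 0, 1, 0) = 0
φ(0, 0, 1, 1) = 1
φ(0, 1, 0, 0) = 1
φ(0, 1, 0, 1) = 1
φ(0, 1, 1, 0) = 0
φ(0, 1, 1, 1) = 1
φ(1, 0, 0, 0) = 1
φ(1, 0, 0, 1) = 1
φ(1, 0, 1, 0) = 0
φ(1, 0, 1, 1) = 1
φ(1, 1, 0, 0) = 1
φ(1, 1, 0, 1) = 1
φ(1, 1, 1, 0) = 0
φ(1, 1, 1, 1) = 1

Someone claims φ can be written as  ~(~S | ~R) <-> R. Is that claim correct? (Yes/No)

Yes

Test each input against both φ and the formula:
  P=0, Q=0, R=0, S=0: formula gives 1, φ = 1 ✓
  P=0, Q=0, R=0, S=1: formula gives 1, φ = 1 ✓
  P=0, Q=0, R=1, S=0: formula gives 0, φ = 0 ✓
  P=0, Q=0, R=1, S=1: formula gives 1, φ = 1 ✓
  … (the remaining 12 rows also agree.)
No disagreement on any input; they are logically equivalent.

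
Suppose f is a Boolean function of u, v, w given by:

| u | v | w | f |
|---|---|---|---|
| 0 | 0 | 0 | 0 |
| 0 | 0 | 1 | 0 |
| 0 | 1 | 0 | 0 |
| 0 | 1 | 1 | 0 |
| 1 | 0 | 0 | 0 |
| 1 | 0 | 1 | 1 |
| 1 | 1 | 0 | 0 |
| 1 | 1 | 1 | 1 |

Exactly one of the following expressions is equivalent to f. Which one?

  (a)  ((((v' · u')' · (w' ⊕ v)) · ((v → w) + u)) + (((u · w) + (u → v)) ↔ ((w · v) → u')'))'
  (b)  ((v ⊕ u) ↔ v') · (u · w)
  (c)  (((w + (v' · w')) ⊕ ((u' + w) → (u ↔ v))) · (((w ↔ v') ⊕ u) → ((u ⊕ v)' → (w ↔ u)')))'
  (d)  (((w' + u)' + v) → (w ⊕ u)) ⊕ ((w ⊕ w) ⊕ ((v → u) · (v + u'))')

b

(a): at (0,0,0) it gives 1, but f = 0 — eliminated.
(c): at (0,0,0) it gives 1, but f = 0 — eliminated.
(d): at (0,0,0) it gives 1, but f = 0 — eliminated.
(b) is the remaining candidate, and it agrees with f on all 8 inputs.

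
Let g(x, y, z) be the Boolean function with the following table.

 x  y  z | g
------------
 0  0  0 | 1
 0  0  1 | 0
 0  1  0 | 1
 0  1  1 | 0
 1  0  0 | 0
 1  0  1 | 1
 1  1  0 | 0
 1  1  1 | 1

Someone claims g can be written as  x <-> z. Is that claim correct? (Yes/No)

Test each input against both g and the formula:
  x=0, y=0, z=0: formula gives 1, g = 1 ✓
  x=0, y=0, z=1: formula gives 0, g = 0 ✓
  x=0, y=1, z=0: formula gives 1, g = 1 ✓
  x=0, y=1, z=1: formula gives 0, g = 0 ✓
  x=1, y=0, z=0: formula gives 0, g = 0 ✓
  … (the remaining 3 rows also agree.)
Every row agrees, so the formula is equivalent.

Yes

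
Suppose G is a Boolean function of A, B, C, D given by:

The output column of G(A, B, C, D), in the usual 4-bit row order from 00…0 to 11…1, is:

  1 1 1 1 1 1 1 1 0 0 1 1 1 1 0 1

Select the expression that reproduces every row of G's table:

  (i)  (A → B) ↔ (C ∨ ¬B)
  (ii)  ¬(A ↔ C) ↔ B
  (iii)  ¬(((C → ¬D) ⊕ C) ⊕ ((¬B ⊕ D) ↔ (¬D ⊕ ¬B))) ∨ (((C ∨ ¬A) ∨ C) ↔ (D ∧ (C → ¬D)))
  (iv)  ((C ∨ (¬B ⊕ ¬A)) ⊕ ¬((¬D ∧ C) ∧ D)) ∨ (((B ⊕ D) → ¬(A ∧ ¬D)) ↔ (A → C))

(i) fails at (0,1,0,0): the formula yields 0, G is 1.
(ii) fails at (0,0,1,0): the formula yields 0, G is 1.
(iii) fails at (0,0,0,0): the formula yields 0, G is 1.
(iv) is the remaining candidate, and it agrees with G on all 16 inputs.

iv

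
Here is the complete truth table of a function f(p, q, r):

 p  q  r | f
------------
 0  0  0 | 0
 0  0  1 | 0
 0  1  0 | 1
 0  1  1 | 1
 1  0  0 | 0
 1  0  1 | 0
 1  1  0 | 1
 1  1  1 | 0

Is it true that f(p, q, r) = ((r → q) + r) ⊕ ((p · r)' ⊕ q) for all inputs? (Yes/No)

No

Check the formula against f row by row:
  p=0, q=0, r=0: formula gives 0, f = 0 ✓
  p=0, q=0, r=1: formula gives 0, f = 0 ✓
  p=0, q=1, r=0: formula gives 1, f = 1 ✓
  p=0, q=1, r=1: formula gives 1, f = 1 ✓
  p=1, q=0, r=0: formula gives 0, f = 0 ✓
  p=1, q=0, r=1: formula gives 1, but f = 0 ✗
Since they disagree at (1,0,1), the expression is not a correct formula for f.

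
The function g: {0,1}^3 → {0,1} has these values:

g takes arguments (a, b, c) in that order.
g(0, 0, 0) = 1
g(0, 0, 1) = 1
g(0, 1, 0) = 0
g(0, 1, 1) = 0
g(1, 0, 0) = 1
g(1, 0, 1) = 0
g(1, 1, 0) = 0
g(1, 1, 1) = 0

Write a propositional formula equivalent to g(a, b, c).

Collect the rows where g=1 — (0,0,0), (0,0,1), (1,0,0) — and write one minterm per row: ¬a·¬b·¬c, ¬a·¬b·c, a·¬b·¬c. Their union (logical OR) reproduces the table exactly.

g(a, b, c) = (((NOT a AND NOT b) AND NOT c) OR ((NOT a AND NOT b) AND c)) OR ((a AND NOT b) AND NOT c)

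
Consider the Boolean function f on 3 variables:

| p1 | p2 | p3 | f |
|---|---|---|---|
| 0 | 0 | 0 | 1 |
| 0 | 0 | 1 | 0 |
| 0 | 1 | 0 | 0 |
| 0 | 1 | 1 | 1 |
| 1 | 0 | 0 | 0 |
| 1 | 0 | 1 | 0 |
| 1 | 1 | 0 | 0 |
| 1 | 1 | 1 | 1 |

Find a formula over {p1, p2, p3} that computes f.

f(p1, p2, p3) = (((not p1 and not p2) and not p3) or ((not p1 and p2) and p3)) or ((p1 and p2) and p3)

The 1-rows are (0,0,0), (0,1,1), (1,1,1). Each contributes one minterm — ¬p1·¬p2·¬p3; ¬p1·p2·p3; p1·p2·p3 — and their disjunction is a sum-of-products form of f.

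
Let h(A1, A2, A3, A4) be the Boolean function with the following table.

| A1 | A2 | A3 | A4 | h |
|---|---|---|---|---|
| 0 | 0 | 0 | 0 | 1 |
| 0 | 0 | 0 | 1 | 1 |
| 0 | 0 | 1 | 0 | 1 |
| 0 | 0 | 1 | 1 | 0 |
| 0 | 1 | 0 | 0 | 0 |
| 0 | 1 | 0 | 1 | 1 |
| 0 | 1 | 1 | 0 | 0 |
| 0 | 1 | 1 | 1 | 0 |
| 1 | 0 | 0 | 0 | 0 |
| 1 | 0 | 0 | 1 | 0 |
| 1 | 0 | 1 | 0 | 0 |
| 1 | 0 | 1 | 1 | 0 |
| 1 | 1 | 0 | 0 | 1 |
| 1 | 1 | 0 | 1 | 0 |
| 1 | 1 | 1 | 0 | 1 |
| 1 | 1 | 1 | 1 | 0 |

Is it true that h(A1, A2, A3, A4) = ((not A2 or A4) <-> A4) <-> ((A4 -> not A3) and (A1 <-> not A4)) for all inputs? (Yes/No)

Yes

Check the formula against h row by row:
  A1=0, A2=0, A3=0, A4=0: formula gives 1, h = 1 ✓
  A1=0, A2=0, A3=0, A4=1: formula gives 1, h = 1 ✓
  A1=0, A2=0, A3=1, A4=0: formula gives 1, h = 1 ✓
  A1=0, A2=0, A3=1, A4=1: formula gives 0, h = 0 ✓
  …and likewise for the remaining 12 rows.
All 16 rows match — the expression computes h exactly.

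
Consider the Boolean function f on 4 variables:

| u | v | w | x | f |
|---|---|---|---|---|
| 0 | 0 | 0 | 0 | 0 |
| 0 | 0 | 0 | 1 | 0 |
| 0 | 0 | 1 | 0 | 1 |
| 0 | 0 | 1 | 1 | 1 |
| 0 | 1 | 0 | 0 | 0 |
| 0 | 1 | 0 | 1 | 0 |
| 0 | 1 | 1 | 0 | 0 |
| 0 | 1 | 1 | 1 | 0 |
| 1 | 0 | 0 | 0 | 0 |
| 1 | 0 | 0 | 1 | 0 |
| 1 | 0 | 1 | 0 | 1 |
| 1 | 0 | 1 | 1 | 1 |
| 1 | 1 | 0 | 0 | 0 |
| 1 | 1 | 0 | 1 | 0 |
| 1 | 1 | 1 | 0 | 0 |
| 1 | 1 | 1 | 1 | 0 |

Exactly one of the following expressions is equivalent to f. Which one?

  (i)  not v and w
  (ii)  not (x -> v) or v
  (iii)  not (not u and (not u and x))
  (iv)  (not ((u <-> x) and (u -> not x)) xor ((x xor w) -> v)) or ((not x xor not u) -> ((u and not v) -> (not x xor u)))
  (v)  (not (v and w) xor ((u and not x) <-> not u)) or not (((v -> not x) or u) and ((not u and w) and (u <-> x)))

(ii): at (0,0,0,1) it gives 1, but f = 0 — eliminated.
(iii): at (0,0,0,0) it gives 1, but f = 0 — eliminated.
(iv): at (0,0,0,0) it gives 1, but f = 0 — eliminated.
(v): at (0,0,0,0) it gives 1, but f = 0 — eliminated.
That leaves (i). Evaluating it on every row reproduces the table of f exactly.

i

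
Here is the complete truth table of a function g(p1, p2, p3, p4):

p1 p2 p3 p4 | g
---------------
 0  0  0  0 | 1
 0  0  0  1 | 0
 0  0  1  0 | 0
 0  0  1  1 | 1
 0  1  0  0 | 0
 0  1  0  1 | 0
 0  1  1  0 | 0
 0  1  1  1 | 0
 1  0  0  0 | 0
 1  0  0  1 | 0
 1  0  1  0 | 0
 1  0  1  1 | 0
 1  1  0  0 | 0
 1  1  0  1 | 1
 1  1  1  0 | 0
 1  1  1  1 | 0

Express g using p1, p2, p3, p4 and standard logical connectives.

g(p1, p2, p3, p4) = ((((not p1 and not p2) and not p3) and not p4) or (((not p1 and not p2) and p3) and p4)) or (((p1 and p2) and not p3) and p4)

Collect the rows where g=1 — (0,0,0,0), (0,0,1,1), (1,1,0,1) — and write one minterm per row: ¬p1·¬p2·¬p3·¬p4, ¬p1·¬p2·p3·p4, p1·p2·¬p3·p4. Their union (logical OR) reproduces the table exactly.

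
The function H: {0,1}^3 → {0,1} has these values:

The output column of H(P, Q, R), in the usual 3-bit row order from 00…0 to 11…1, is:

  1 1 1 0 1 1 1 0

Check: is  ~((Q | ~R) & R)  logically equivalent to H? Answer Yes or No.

Test each input against both H and the formula:
  P=0, Q=0, R=0: formula gives 1, H = 1 ✓
  P=0, Q=0, R=1: formula gives 1, H = 1 ✓
  P=0, Q=1, R=0: formula gives 1, H = 1 ✓
  P=0, Q=1, R=1: formula gives 0, H = 0 ✓
  P=1, Q=0, R=0: formula gives 1, H = 1 ✓
  …and likewise for the remaining 3 rows.
Every row agrees, so the formula is equivalent.

Yes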